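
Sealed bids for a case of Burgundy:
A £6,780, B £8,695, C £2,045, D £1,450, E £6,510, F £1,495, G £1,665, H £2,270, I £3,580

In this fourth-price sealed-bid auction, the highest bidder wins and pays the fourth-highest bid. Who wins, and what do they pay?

B pays £3,580

Bids in order: 8,695 (B) > 6,780 (A) > 6,510 (E) > 3,580 (I) > 2,270 (H) > 2,045 (C) > …
B is highest; pays the fourth-highest bid, £3,580.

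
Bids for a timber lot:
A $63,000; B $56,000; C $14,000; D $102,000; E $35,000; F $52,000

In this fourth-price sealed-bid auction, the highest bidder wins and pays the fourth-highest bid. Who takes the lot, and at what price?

D pays $52,000

Bids ranked: 102,000 (D) > 63,000 (A) > 56,000 (B) > 52,000 (F) > 35,000 (E) > 14,000 (C)
D is highest; pays the fourth-highest bid, $52,000.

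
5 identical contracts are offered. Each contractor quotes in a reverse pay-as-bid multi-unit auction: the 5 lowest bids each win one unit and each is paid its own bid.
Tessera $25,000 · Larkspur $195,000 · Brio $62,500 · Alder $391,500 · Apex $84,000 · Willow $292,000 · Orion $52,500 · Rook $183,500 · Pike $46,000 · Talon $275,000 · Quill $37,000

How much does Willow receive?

Sorting: 25,000 (Tessera), 37,000 (Quill), 46,000 (Pike), 52,500 (Orion), 62,500 (Brio), 84,000 (Apex), 183,500 (Rook), …
Winners (5 units): Tessera, Quill, Pike, Orion, Brio.
Willow does not win → $0.

Willow is paid $0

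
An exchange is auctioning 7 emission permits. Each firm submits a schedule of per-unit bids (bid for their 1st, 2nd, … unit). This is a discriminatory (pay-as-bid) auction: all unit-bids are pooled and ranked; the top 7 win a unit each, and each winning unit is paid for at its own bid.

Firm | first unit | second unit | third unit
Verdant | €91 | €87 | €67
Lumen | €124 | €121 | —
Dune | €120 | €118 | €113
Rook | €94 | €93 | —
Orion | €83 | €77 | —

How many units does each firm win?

Dune 3, Lumen 2, Rook 2

All unit-bids, highest first — top 7: 124 (Lumen-1), 121 (Lumen-2), 120 (Dune-1), 118 (Dune-2), 113 (Dune-3), 94 (Rook-1), 93 (Rook-2)
Next rejected bid: €91 (not a price — pay-as-bid).
Allocation: Dune 3, Lumen 2, Rook 2.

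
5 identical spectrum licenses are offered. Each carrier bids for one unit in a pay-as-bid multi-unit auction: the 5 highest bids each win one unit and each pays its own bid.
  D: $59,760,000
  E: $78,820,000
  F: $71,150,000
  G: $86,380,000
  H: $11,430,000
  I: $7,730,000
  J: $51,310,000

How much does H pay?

H pays $0

Ordering the bids: 86,380,000 (G), 78,820,000 (E), 71,150,000 (F), 59,760,000 (D), 51,310,000 (J), 11,430,000 (H), 7,730,000 (I)
Winners (5 units): G, E, F, D, J.
H does not win → $0.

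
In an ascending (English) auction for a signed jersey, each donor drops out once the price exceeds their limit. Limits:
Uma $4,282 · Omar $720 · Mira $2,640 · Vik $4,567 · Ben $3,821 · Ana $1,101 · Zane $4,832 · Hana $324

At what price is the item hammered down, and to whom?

Rule: the price rises until one bidder remains; the winner pays the price at which the last rival dropped out.
Limits ranked: 4,832 (Zane) > 4,567 (Vik) > 4,282 (Uma) > 3,821 (Ben) > 2,640 (Mira) > 1,101 (Ana) > …
Once the price passes $4,567, only Zane is left; the hammer falls at Vik's limit of $4,567.

Zane wins at $4,567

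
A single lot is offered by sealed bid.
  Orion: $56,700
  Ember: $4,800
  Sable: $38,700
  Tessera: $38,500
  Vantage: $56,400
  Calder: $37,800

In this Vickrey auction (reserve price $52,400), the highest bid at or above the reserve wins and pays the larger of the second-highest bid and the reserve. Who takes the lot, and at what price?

Orion pays $56,400

Vickrey auction (reserve price $52,400): the highest bid at or above the reserve wins and pays the larger of the second-highest bid and the reserve.
Bids ranked: 56,700 (Orion) > 56,400 (Vantage) > 38,700 (Sable) > 38,500 (Tessera) > 37,800 (Calder) > 4,800 (Ember)
Highest eligible bid: Orion at $56,700.
Second-highest bid $56,400 exceeds the reserve $52,400 → payment $56,400.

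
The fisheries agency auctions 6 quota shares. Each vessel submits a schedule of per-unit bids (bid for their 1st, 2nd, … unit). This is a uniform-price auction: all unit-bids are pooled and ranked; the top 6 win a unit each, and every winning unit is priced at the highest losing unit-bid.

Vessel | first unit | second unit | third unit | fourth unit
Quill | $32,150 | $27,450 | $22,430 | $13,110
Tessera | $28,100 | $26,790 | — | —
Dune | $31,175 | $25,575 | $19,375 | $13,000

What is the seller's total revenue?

Total revenue: $134,580

All unit-bids, highest first — top 6: 32,150 (Quill-1), 31,175 (Dune-1), 28,100 (Tessera-1), 27,450 (Quill-2), 26,790 (Tessera-2), 25,575 (Dune-2)
Highest rejected unit-bid = $22,430.
Allocation: Dune 2, Quill 2, Tessera 2. Every unit priced at $22,430.
Revenue = 6 × 22,430 = $134,580.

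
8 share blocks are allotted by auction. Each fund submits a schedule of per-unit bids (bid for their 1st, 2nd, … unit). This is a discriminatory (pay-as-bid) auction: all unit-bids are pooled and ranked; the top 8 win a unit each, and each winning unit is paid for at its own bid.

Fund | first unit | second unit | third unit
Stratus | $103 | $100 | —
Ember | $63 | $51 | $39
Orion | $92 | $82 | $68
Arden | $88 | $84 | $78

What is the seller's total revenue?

Pooled unit-bids ranked (top 8): 103 (Stratus-1), 100 (Stratus-2), 92 (Orion-1), 88 (Arden-1), 84 (Arden-2), 82 (Orion-2), 78 (Arden-3), 68 (Orion-3)
Next rejected bid: $63 (not a price — pay-as-bid).
Each winning unit pays its own bid.
Revenue = 103 + 100 + 92 + 88 + 84 + 82 + 78 + 68 = $695.

Total revenue: $695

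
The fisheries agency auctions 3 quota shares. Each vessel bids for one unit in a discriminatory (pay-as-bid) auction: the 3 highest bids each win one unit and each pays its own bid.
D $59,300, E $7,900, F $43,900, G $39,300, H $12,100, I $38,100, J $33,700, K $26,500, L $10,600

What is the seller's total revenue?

Sorting: 59,300 (D), 43,900 (F), 39,300 (G), 38,100 (I), 33,700 (J), …
Top 3: D, F, G.
Total revenue = 59,300 + 43,900 + 39,300 = $142,500.

Total revenue: $142,500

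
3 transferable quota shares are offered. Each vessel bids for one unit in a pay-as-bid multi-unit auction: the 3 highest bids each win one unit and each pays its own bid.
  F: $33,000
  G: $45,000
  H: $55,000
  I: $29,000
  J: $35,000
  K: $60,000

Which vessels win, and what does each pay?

Bids ranked high→low: 60,000 (K), 55,000 (H), 45,000 (G), 35,000 (J), 33,000 (F), …
The 3 highest are K, H, G.
Each winner pays its own bid: K $60,000, H $55,000, G $45,000.

K $60,000, H $55,000, G $45,000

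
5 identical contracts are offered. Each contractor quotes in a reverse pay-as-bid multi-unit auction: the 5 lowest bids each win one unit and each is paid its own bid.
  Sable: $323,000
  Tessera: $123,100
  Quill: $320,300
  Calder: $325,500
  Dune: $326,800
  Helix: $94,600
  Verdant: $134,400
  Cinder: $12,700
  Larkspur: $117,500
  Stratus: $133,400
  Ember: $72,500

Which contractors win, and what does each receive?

Cinder $12,700, Ember $72,500, Helix $94,600, Larkspur $117,500, Tessera $123,100

Sorting: 12,700 (Cinder), 72,500 (Ember), 94,600 (Helix), 117,500 (Larkspur), 123,100 (Tessera), 133,400 (Stratus), 134,400 (Verdant), …
Lowest 5: Cinder, Ember, Helix, Larkspur, Tessera.
Each winner is paid its own bid: Cinder $12,700, Ember $72,500, Helix $94,600, Larkspur $117,500, Tessera $123,100.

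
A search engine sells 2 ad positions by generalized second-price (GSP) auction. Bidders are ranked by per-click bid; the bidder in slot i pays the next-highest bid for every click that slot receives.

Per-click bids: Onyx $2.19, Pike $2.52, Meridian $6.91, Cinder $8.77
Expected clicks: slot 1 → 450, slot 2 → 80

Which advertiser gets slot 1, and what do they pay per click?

Per-click bids in order: $8.77 (Cinder) > $6.91 (Meridian) > $2.52 (Pike) > …
Slot 1 goes to the first-ranked bidder, Cinder, who pays the next bid down: $6.91/click.

Cinder; $6.91 per click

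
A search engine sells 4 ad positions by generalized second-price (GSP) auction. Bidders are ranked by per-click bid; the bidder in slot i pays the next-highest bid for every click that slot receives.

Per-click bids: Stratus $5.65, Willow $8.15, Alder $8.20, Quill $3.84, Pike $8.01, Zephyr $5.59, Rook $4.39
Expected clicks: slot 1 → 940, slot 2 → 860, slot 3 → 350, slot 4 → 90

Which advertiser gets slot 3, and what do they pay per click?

Pike; $5.65 per click

Ranked by bid: $8.20 (Alder) > $8.15 (Willow) > $8.01 (Pike) > $5.65 (Stratus) > $5.59 (Zephyr) > …
Slot 3 goes to the third-ranked bidder, Pike, who pays the next bid down: $5.65/click.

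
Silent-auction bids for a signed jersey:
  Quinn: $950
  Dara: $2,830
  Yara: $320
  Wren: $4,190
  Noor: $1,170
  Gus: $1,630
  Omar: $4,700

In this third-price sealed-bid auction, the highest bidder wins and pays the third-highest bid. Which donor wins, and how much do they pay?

Bids ranked: 4,700 (Omar) > 4,190 (Wren) > 2,830 (Dara) > 1,630 (Gus) > 1,170 (Noor) > 950 (Quinn) > …
Omar wins; payment is bid #3 in the ranking = $2,830.

Omar pays $2,830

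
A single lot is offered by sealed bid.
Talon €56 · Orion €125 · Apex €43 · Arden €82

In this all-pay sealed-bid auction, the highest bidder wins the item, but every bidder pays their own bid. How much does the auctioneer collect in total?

Rule: the highest bidder wins the item, but every bidder pays their own bid.
Bids ranked: 125 (Orion) > 82 (Arden) > 56 (Talon) > 43 (Apex)
Every bidder forfeits their bid regardless of winning.
Revenue = 56 + 125 + 43 + 82 = €306.

Total revenue: €306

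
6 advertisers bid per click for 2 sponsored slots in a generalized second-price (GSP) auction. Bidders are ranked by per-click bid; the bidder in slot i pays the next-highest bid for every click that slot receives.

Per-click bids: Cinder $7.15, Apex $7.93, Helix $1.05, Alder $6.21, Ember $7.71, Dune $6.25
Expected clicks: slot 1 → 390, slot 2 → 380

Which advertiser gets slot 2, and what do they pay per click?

Ember; $7.15 per click

Sorting advertisers: $7.93 (Apex) > $7.71 (Ember) > $7.15 (Cinder) > …
Slot 2 goes to the second-ranked bidder, Ember, who pays the next bid down: $7.15/click.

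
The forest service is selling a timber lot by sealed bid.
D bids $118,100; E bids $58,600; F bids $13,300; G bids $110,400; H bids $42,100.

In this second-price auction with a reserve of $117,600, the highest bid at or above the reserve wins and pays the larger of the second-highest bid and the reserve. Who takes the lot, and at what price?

Rule: the highest bid at or above the reserve wins and pays the larger of the second-highest bid and the reserve.
Sorting bids: 118,100 (D) > 110,400 (G) > 58,600 (E) > 42,100 (H) > 13,300 (F)
Highest eligible bid: D at $118,100.
max(second-highest $110,400, reserve $117,600) = $117,600.

D pays $117,600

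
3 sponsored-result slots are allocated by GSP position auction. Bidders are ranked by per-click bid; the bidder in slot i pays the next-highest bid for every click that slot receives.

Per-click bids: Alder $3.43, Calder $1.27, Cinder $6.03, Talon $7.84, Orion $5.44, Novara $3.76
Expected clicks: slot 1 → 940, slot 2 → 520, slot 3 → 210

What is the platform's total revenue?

Ranked by bid: $7.84 (Talon) > $6.03 (Cinder) > $5.44 (Orion) > $3.76 (Novara) > …
Slot 1: Talon pays $6.03 × 940 = $5668.20
Slot 2: Cinder pays $5.44 × 520 = $2828.80
Slot 3: Orion pays $3.76 × 210 = $789.60
Total = $9286.60

Total revenue: $9286.60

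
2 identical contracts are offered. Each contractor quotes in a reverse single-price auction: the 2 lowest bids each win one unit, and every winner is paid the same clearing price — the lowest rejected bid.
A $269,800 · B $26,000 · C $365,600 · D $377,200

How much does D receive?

Ordering the bids: 26,000 (B), 269,800 (A), 365,600 (C), 377,200 (D)
The 2 lowest are B, A.
First losing bid is C's $365,600, which sets the uniform price.
D does not win → is paid $0.

D is paid $0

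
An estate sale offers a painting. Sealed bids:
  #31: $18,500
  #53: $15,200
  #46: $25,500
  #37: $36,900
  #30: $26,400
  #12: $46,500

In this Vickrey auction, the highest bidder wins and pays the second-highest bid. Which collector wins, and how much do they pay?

Bids ranked: 46,500 (#12) > 36,900 (#37) > 26,400 (#30) > 25,500 (#46) > 18,500 (#31) > 15,200 (#53)
#12 wins with the highest bid; price is set by the runner-up at $36,900.

#12 pays $36,900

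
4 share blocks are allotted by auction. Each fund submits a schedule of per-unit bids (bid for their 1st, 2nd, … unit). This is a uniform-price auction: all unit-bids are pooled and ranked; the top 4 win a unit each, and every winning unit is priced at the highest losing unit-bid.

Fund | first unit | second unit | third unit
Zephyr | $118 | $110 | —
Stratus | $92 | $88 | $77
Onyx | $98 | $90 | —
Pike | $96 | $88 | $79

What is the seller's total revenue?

Total revenue: $368

Merging the schedules and taking the best 4: 118 (Zephyr-1), 110 (Zephyr-2), 98 (Onyx-1), 96 (Pike-1)
The (k+1)-th unit-bid is $92.
Allocation: Onyx 1, Pike 1, Zephyr 2. Every unit priced at $92.
Revenue = 4 × 92 = $368.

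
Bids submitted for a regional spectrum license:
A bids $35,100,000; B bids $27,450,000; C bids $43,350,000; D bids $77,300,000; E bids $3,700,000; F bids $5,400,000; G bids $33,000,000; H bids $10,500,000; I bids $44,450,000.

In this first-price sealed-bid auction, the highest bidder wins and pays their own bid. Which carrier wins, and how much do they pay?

D pays $77,300,000

Bids ranked: 77,300,000 (D) > 44,450,000 (I) > 43,350,000 (C) > 35,100,000 (A) > 33,000,000 (G) > 27,450,000 (B) > …
D is highest → pays own bid, $77,300,000.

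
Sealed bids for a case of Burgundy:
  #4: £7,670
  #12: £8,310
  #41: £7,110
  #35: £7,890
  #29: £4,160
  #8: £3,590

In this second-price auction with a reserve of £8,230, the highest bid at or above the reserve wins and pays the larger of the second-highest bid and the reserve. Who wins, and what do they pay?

Bids ranked: 8,310 (#12) > 7,890 (#35) > 7,670 (#4) > 7,110 (#41) > 4,160 (#29) > 3,590 (#8)
#12 has the top bid at or above the reserve (£8,310).
max(second-highest £7,890, reserve £8,230) = £8,230.

#12 pays £8,230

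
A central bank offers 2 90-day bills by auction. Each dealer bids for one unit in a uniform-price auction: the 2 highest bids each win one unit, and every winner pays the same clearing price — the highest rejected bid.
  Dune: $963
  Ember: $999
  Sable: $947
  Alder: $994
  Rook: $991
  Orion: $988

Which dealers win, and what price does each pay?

Bids ranked high→low: 999 (Ember), 994 (Alder), 991 (Rook), 988 (Orion), …
The 2 highest are Ember, Alder.
Clearing price = highest rejected bid = $991.

Ember, Alder; each pays $991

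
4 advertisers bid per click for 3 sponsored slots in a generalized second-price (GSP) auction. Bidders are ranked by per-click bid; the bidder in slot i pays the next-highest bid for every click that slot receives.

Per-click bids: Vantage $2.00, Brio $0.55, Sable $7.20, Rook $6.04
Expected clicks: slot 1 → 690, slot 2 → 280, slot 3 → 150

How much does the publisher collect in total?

Per-click bids in order: $7.20 (Sable) > $6.04 (Rook) > $2.00 (Vantage) > $0.55 (Brio)
Slot 1: Sable pays $6.04 × 690 = $4167.60
Slot 2: Rook pays $2.00 × 280 = $560.00
Slot 3: Vantage pays $0.55 × 150 = $82.50
Total = $4810.10

Total revenue: $4810.10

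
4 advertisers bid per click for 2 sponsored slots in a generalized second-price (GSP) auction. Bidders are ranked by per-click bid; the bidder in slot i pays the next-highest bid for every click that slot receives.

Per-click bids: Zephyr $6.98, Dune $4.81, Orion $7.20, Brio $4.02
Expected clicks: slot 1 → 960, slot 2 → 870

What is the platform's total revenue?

Per-click bids in order: $7.20 (Orion) > $6.98 (Zephyr) > $4.81 (Dune) > …
Slot 1: Orion pays $6.98 × 960 = $6700.80
Slot 2: Zephyr pays $4.81 × 870 = $4184.70
Total = $10885.50

Total revenue: $10885.50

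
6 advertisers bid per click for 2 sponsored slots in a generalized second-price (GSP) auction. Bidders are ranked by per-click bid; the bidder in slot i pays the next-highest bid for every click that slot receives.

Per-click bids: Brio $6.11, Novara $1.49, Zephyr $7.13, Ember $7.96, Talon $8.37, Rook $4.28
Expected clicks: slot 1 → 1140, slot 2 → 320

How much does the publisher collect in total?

Total revenue: $11356.00

Per-click bids in order: $8.37 (Talon) > $7.96 (Ember) > $7.13 (Zephyr) > …
Slot 1: Talon pays $7.96 × 1140 = $9074.40
Slot 2: Ember pays $7.13 × 320 = $2281.60
Total = $11356.00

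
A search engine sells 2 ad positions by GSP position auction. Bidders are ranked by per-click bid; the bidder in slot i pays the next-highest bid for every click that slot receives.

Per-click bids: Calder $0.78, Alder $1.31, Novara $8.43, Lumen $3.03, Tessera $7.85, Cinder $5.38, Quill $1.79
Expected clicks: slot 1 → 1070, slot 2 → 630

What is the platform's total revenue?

Total revenue: $11788.90

Sorting advertisers: $8.43 (Novara) > $7.85 (Tessera) > $5.38 (Cinder) > …
Slot 1: Novara pays $7.85 × 1070 = $8399.50
Slot 2: Tessera pays $5.38 × 630 = $3389.40
Total = $11788.90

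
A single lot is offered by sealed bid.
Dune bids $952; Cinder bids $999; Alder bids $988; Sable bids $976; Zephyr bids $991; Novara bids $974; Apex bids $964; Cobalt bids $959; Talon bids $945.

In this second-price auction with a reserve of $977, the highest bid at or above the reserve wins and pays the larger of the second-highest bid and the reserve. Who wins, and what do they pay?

Cinder pays $991

Bids in order: 999 (Cinder) > 991 (Zephyr) > 988 (Alder) > 976 (Sable) > 974 (Novara) > 964 (Apex) > …
Cinder has the top bid at or above the reserve ($999).
Second-highest bid $991 exceeds the reserve $977 → payment $991.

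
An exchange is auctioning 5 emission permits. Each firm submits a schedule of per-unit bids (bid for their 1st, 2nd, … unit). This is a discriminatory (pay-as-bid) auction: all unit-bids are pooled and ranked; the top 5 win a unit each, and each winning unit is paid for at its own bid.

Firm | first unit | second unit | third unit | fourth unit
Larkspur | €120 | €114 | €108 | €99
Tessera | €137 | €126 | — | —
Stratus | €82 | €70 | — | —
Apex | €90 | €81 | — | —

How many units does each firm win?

Larkspur 3, Tessera 2

All unit-bids, highest first — top 5: 137 (Tessera-1), 126 (Tessera-2), 120 (Larkspur-1), 114 (Larkspur-2), 108 (Larkspur-3)
Next rejected bid: €99 (not a price — pay-as-bid).
Allocation: Larkspur 3, Tessera 2.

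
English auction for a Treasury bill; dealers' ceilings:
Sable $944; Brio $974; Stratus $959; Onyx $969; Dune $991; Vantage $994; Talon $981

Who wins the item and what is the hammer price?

Vantage wins at $991

Limits in order: 994 (Vantage) > 991 (Dune) > 981 (Talon) > 974 (Brio) > 969 (Onyx) > 959 (Stratus) > …
Dune is the last rival to drop out, at $991; Vantage remains and wins at that price.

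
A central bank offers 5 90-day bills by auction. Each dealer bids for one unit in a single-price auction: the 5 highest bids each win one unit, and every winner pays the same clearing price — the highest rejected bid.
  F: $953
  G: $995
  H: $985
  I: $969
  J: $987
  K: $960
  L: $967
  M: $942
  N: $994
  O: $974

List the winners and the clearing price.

Bids ranked high→low: 995 (G), 994 (N), 987 (J), 985 (H), 974 (O), 969 (I), 967 (L), …
Winners (5 units): G, N, J, H, O.
Clearing price = highest rejected bid = $969.

G, N, J, H, O; each pays $969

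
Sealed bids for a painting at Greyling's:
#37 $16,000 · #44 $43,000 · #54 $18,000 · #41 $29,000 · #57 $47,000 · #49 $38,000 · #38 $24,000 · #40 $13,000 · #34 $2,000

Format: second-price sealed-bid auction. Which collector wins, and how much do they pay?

#57 pays $43,000

Second-price sealed-bid auction: the highest bidder wins and pays the second-highest bid.
Sorting bids: 47,000 (#57) > 43,000 (#44) > 38,000 (#49) > 29,000 (#41) > 24,000 (#38) > 18,000 (#54) > …
#57 is highest; pays the second-highest bid, $43,000.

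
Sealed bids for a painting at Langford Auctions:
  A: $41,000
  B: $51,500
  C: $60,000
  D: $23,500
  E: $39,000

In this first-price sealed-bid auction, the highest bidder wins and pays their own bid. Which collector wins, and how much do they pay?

First-price sealed-bid auction: the highest bidder wins and pays their own bid.
Bids in order: 60,000 (C) > 51,500 (B) > 41,000 (A) > 39,000 (E) > 23,500 (D)
First-price: C pays what they bid, $60,000.

C pays $60,000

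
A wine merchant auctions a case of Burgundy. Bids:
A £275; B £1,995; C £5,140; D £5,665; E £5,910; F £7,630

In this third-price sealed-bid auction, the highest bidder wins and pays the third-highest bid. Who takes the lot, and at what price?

Third-price sealed-bid auction: the highest bidder wins and pays the third-highest bid.
Sorting bids: 7,630 (F) > 5,910 (E) > 5,665 (D) > 5,140 (C) > 1,995 (B) > 275 (A)
F wins; payment is bid #3 in the ranking = £5,665.

F pays £5,665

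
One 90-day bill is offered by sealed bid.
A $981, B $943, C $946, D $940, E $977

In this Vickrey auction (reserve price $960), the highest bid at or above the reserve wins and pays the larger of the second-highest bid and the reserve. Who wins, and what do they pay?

Bids in order: 981 (A) > 977 (E) > 946 (C) > 943 (B) > 940 (D)
Highest eligible bid: A at $981.
Second-highest bid $977 exceeds the reserve $960 → payment $977.

A pays $977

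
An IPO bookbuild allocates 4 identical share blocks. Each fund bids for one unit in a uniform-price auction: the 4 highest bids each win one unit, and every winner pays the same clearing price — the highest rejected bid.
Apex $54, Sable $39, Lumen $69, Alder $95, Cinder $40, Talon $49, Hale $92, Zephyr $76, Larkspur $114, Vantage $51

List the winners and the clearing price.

Larkspur, Alder, Hale, Zephyr; each pays $69

Sorting: 114 (Larkspur), 95 (Alder), 92 (Hale), 76 (Zephyr), 69 (Lumen), 54 (Apex), …
The 4 highest are Larkspur, Alder, Hale, Zephyr.
First losing bid is Lumen's $69, which sets the uniform price.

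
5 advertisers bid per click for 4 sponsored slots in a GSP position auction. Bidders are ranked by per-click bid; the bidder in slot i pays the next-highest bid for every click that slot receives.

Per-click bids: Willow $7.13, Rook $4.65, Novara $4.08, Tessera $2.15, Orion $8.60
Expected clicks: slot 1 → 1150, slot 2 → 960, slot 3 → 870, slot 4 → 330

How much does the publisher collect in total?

Total revenue: $16922.60

Ranked by bid: $8.60 (Orion) > $7.13 (Willow) > $4.65 (Rook) > $4.08 (Novara) > $2.15 (Tessera)
Slot 1: Orion pays $7.13 × 1150 = $8199.50
Slot 2: Willow pays $4.65 × 960 = $4464.00
Slot 3: Rook pays $4.08 × 870 = $3549.60
Slot 4: Novara pays $2.15 × 330 = $709.50
Total = $16922.60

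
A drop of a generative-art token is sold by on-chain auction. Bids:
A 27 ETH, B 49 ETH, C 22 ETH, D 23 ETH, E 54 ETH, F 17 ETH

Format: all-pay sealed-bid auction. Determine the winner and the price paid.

E pays 54 ETH

Bids in order: 54 (E) > 49 (B) > 27 (A) > 23 (D) > 22 (C) > 17 (F)
E wins with the top bid; all bids are sunk regardless.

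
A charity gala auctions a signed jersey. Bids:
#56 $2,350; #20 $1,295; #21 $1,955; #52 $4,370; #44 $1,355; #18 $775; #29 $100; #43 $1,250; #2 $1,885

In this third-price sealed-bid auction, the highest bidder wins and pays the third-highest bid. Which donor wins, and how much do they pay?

#52 pays $1,955

Rule: the highest bidder wins and pays the third-highest bid.
Sorting bids: 4,370 (#52) > 2,350 (#56) > 1,955 (#21) > 1,885 (#2) > 1,355 (#44) > 1,295 (#20) > …
#52 wins; payment is bid #3 in the ranking = $1,955.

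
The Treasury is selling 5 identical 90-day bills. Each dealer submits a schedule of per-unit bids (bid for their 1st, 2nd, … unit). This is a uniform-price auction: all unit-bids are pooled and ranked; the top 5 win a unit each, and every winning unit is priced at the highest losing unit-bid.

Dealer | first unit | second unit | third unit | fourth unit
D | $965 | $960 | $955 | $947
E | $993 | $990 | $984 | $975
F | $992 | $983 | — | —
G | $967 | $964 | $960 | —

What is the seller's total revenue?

All unit-bids, highest first — top 5: 993 (E-1), 992 (F-1), 990 (E-2), 984 (E-3), 983 (F-2)
The (k+1)-th unit-bid is $975.
Allocation: E 3, F 2. Every unit priced at $975.
Revenue = 5 × 975 = $4,875.

Total revenue: $4,875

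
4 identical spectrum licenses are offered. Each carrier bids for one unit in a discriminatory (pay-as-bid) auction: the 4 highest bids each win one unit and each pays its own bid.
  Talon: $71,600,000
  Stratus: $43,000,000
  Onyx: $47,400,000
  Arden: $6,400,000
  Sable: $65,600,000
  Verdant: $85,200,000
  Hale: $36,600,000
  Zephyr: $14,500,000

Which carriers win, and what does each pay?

Verdant $85,200,000, Talon $71,600,000, Sable $65,600,000, Onyx $47,400,000

Sorting: 85,200,000 (Verdant), 71,600,000 (Talon), 65,600,000 (Sable), 47,400,000 (Onyx), 43,000,000 (Stratus), 36,600,000 (Hale), …
Winners (4 units): Verdant, Talon, Sable, Onyx.
Each winner pays its own bid: Verdant $85,200,000, Talon $71,600,000, Sable $65,600,000, Onyx $47,400,000.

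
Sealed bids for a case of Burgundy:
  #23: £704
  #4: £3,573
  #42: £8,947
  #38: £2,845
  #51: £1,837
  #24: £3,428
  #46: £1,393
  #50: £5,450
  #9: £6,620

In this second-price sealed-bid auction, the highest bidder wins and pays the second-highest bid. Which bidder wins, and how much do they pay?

Rule: the highest bidder wins and pays the second-highest bid.
Sorting bids: 8,947 (#42) > 6,620 (#9) > 5,450 (#50) > 3,573 (#4) > 3,428 (#24) > 2,845 (#38) > …
#42 is highest; pays the second-highest bid, £6,620.

#42 pays £6,620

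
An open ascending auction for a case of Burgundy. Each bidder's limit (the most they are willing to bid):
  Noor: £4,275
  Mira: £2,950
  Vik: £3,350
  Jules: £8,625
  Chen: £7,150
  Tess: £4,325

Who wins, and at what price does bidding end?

Jules wins at £7,150

Sorting limits: 8,625 (Jules) > 7,150 (Chen) > 4,325 (Tess) > 4,275 (Noor) > 3,350 (Vik) > 2,950 (Mira)
Bidding ends when Chen exits at £7,150; Jules takes it.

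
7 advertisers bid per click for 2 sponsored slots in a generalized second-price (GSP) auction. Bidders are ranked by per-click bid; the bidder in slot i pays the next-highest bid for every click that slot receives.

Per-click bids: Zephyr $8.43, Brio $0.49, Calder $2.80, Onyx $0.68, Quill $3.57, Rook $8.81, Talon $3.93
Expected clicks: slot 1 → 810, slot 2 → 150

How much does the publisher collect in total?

Total revenue: $7417.80

Per-click bids in order: $8.81 (Rook) > $8.43 (Zephyr) > $3.93 (Talon) > …
Slot 1: Rook pays $8.43 × 810 = $6828.30
Slot 2: Zephyr pays $3.93 × 150 = $589.50
Total = $7417.80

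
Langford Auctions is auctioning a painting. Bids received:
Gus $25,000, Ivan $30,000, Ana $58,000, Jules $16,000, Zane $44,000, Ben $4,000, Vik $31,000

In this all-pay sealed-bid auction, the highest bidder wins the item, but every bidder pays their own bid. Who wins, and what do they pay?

Ana pays $58,000

Rule: the highest bidder wins the item, but every bidder pays their own bid.
Sorting bids: 58,000 (Ana) > 44,000 (Zane) > 31,000 (Vik) > 30,000 (Ivan) > 25,000 (Gus) > 16,000 (Jules) > …
Ana is highest and takes the item; every bidder forfeits their bid.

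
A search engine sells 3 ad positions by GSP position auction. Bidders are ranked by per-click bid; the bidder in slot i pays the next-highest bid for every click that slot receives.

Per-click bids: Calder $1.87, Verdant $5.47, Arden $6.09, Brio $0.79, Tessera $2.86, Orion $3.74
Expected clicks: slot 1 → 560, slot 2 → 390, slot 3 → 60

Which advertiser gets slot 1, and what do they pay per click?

Per-click bids in order: $6.09 (Arden) > $5.47 (Verdant) > $3.74 (Orion) > $2.86 (Tessera) > …
Slot 1 goes to the first-ranked bidder, Arden, who pays the next bid down: $5.47/click.

Arden; $5.47 per click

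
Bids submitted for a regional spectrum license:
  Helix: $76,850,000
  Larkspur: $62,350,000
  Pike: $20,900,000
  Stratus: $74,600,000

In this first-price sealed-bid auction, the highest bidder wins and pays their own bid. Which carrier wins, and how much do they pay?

Helix pays $76,850,000

Bids ranked: 76,850,000 (Helix) > 74,600,000 (Stratus) > 62,350,000 (Larkspur) > 20,900,000 (Pike)
First-price: Helix pays what they bid, $76,850,000.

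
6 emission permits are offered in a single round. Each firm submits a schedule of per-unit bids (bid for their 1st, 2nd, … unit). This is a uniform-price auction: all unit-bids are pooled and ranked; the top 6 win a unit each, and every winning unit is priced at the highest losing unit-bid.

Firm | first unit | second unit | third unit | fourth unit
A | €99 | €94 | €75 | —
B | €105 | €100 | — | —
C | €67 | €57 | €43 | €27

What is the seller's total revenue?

Total revenue: €342

Pooled unit-bids ranked (top 6): 105 (B-1), 100 (B-2), 99 (A-1), 94 (A-2), 75 (A-3), 67 (C-1)
First bid not allocated: €57.
Allocation: A 3, B 2, C 1. Every unit priced at €57.
Revenue = 6 × 57 = €342.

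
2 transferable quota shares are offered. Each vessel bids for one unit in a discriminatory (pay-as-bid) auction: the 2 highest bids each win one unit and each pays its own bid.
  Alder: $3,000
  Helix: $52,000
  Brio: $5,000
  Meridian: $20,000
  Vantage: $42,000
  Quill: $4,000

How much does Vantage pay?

Vantage pays $42,000

Bids ranked high→low: 52,000 (Helix), 42,000 (Vantage), 20,000 (Meridian), 5,000 (Brio), …
Winners (2 units): Helix, Vantage.
Vantage wins → own bid $42,000.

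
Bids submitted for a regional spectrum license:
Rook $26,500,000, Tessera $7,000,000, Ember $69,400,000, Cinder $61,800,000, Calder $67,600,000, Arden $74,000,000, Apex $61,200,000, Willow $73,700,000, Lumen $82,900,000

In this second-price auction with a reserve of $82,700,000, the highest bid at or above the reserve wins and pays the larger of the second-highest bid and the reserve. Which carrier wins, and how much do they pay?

Lumen pays $82,700,000

Bids ranked: 82,900,000 (Lumen) > 74,000,000 (Arden) > 73,700,000 (Willow) > 69,400,000 (Ember) > 67,600,000 (Calder) > 61,800,000 (Cinder) > …
Highest eligible bid: Lumen at $82,900,000.
Second-highest bid $74,000,000 is below the reserve $82,700,000, so the reserve binds → payment $82,700,000.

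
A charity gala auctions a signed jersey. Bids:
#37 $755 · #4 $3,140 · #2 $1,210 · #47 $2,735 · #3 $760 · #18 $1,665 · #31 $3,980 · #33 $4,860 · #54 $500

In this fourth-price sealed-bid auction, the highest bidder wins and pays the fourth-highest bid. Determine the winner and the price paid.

#33 pays $2,735

Bids ranked: 4,860 (#33) > 3,980 (#31) > 3,140 (#4) > 2,735 (#47) > 1,665 (#18) > 1,210 (#2) > …
#33 wins; payment is bid #4 in the ranking = $2,735.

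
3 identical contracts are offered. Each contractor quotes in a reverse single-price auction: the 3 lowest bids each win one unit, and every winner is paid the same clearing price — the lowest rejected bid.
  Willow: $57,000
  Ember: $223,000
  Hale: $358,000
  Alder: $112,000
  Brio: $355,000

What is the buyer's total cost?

Total cost: $1,065,000

Ordering the bids: 57,000 (Willow), 112,000 (Alder), 223,000 (Ember), 355,000 (Brio), 358,000 (Hale)
Winners (3 units): Willow, Alder, Ember.
Clearing price = lowest rejected bid = $355,000.
Total cost = 3 × $355,000 = $1,065,000.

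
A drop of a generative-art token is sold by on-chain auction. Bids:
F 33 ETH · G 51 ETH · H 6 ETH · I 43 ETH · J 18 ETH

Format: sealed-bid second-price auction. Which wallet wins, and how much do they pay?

Bids in order: 51 (G) > 43 (I) > 33 (F) > 18 (J) > 6 (H)
G is highest; pays the second-highest bid, 43 ETH.

G pays 43 ETH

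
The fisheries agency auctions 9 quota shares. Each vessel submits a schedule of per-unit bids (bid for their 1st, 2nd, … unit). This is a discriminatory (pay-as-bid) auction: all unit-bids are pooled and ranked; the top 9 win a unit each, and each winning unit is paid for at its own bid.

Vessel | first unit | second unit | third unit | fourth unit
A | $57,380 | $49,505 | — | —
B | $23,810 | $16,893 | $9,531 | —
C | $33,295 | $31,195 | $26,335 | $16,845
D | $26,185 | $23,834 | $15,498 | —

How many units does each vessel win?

All unit-bids, highest first — top 9: 57,380 (A-1), 49,505 (A-2), 33,295 (C-1), 31,195 (C-2), 26,335 (C-3), 26,185 (D-1), 23,834 (D-2), 23,810 (B-1), 16,893 (B-2)
Next rejected bid: $16,845 (not a price — pay-as-bid).
Allocation: A 2, B 2, C 3, D 2.

A 2, B 2, C 3, D 2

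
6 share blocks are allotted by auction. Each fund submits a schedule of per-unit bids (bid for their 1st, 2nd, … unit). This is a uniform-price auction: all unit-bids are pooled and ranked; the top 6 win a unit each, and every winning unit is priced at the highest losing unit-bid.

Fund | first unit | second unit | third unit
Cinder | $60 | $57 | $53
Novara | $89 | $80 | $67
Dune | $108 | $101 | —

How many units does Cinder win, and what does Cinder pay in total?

All unit-bids, highest first — top 6: 108 (Dune-1), 101 (Dune-2), 89 (Novara-1), 80 (Novara-2), 67 (Novara-3), 60 (Cinder-1)
Highest rejected unit-bid = $57.
Cinder wins 1 unit(s) at $57 each.

Cinder: 1 unit, pays $57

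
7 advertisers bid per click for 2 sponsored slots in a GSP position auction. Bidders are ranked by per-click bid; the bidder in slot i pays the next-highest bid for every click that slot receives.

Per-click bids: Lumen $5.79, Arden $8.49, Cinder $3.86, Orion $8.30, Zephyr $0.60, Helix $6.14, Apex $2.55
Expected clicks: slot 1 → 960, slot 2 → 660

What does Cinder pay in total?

Cinder pays $0.00

Sorting advertisers: $8.49 (Arden) > $8.30 (Orion) > $6.14 (Helix) > …
Cinder ranks below slot 2 → no slot, pays nothing.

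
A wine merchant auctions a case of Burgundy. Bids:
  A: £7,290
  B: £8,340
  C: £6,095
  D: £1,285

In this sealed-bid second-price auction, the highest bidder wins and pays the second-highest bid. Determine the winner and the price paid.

Rule: the highest bidder wins and pays the second-highest bid.
Bids in order: 8,340 (B) > 7,290 (A) > 6,095 (C) > 1,285 (D)
B is highest; pays the second-highest bid, £7,290.

B pays £7,290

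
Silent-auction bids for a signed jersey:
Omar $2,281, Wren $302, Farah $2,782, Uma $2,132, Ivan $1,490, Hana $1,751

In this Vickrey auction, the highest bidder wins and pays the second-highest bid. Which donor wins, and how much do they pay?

Bids in order: 2,782 (Farah) > 2,281 (Omar) > 2,132 (Uma) > 1,751 (Hana) > 1,490 (Ivan) > 302 (Wren)
Farah wins with the highest bid; price is set by the runner-up at $2,281.

Farah pays $2,281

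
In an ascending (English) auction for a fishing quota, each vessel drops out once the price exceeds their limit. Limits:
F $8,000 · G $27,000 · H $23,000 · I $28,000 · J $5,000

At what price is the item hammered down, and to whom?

I wins at $27,000

Open ascending-bid auction: the price rises until one bidder remains; the winner pays the price at which the last rival dropped out.
Limits in order: 28,000 (I) > 27,000 (G) > 23,000 (H) > 8,000 (F) > 5,000 (J)
G is the last rival to drop out, at $27,000; I remains and wins at that price.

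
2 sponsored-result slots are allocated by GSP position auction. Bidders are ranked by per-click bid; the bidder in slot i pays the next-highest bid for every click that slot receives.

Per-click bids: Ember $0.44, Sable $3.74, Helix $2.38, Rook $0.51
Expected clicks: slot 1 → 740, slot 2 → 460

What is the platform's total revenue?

Total revenue: $1995.80

Sorting advertisers: $3.74 (Sable) > $2.38 (Helix) > $0.51 (Rook) > …
Slot 1: Sable pays $2.38 × 740 = $1761.20
Slot 2: Helix pays $0.51 × 460 = $234.60
Total = $1995.80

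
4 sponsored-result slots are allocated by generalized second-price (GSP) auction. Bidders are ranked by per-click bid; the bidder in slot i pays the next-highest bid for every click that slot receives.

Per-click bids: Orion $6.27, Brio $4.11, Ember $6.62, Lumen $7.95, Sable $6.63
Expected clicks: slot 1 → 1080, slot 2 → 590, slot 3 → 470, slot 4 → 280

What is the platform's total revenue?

Per-click bids in order: $7.95 (Lumen) > $6.63 (Sable) > $6.62 (Ember) > $6.27 (Orion) > $4.11 (Brio)
Slot 1: Lumen pays $6.63 × 1080 = $7160.40
Slot 2: Sable pays $6.62 × 590 = $3905.80
Slot 3: Ember pays $6.27 × 470 = $2946.90
Slot 4: Orion pays $4.11 × 280 = $1150.80
Total = $15163.90

Total revenue: $15163.90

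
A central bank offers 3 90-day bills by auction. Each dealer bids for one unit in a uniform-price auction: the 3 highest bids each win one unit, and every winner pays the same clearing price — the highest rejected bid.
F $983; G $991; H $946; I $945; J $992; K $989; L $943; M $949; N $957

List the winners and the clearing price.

Bids ranked high→low: 992 (J), 991 (G), 989 (K), 983 (F), 957 (N), …
Winners (3 units): J, G, K.
Clearing price = highest rejected bid = $983.

J, G, K; each pays $983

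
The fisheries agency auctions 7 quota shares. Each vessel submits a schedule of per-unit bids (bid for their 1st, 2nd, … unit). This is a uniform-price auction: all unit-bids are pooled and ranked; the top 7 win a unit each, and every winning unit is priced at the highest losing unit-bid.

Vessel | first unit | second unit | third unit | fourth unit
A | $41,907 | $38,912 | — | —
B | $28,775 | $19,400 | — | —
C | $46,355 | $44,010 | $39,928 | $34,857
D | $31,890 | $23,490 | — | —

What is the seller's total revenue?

Total revenue: $201,425

All unit-bids, highest first — top 7: 46,355 (C-1), 44,010 (C-2), 41,907 (A-1), 39,928 (C-3), 38,912 (A-2), 34,857 (C-4), 31,890 (D-1)
First bid not allocated: $28,775.
Allocation: A 2, C 4, D 1. Every unit priced at $28,775.
Revenue = 7 × 28,775 = $201,425.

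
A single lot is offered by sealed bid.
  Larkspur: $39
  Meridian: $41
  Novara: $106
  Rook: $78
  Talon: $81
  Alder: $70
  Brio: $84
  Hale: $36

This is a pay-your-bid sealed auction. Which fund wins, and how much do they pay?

Bids in order: 106 (Novara) > 84 (Brio) > 81 (Talon) > 78 (Rook) > 70 (Alder) > 41 (Meridian) > …
Novara is highest → pays own bid, $106.

Novara pays $106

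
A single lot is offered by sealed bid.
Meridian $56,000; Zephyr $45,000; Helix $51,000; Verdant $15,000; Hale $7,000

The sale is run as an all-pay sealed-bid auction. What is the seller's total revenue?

Total revenue: $174,000

Sorting bids: 56,000 (Meridian) > 51,000 (Helix) > 45,000 (Zephyr) > 15,000 (Verdant) > 7,000 (Hale)
Every bidder forfeits their bid regardless of winning.
Revenue = 56,000 + 45,000 + 51,000 + 15,000 + 7,000 = $174,000.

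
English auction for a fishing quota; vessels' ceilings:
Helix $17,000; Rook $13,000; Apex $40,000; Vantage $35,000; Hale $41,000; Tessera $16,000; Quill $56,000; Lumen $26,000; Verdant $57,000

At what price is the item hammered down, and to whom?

Verdant wins at $56,000

Limits in order: 57,000 (Verdant) > 56,000 (Quill) > 41,000 (Hale) > 40,000 (Apex) > 35,000 (Vantage) > 26,000 (Lumen) > …
Quill is the last rival to drop out, at $56,000; Verdant remains and wins at that price.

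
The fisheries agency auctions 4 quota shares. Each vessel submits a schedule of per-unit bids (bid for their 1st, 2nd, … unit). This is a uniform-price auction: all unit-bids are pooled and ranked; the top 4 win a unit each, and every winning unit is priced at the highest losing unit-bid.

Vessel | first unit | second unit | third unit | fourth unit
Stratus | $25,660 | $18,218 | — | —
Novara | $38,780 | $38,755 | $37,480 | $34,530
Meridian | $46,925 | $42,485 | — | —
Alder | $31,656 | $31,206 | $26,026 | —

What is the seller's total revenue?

Merging the schedules and taking the best 4: 46,925 (Meridian-1), 42,485 (Meridian-2), 38,780 (Novara-1), 38,755 (Novara-2)
First bid not allocated: $37,480.
Allocation: Meridian 2, Novara 2. Every unit priced at $37,480.
Revenue = 4 × 37,480 = $149,920.

Total revenue: $149,920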